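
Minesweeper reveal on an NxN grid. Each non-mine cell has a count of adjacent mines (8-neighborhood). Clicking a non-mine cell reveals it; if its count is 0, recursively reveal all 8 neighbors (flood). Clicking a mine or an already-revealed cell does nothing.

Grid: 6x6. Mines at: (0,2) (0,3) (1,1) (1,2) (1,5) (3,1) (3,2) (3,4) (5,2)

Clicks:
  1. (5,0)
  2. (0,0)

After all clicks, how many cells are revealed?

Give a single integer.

Answer: 5

Derivation:
Click 1 (5,0) count=0: revealed 4 new [(4,0) (4,1) (5,0) (5,1)] -> total=4
Click 2 (0,0) count=1: revealed 1 new [(0,0)] -> total=5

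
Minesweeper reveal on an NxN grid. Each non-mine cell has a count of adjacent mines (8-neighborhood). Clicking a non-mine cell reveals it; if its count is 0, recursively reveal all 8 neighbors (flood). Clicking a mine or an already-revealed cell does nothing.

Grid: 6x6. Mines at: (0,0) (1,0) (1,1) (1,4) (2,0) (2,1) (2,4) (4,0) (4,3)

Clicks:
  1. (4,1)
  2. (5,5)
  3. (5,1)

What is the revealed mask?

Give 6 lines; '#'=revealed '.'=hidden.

Answer: ......
......
......
....##
.#..##
.#..##

Derivation:
Click 1 (4,1) count=1: revealed 1 new [(4,1)] -> total=1
Click 2 (5,5) count=0: revealed 6 new [(3,4) (3,5) (4,4) (4,5) (5,4) (5,5)] -> total=7
Click 3 (5,1) count=1: revealed 1 new [(5,1)] -> total=8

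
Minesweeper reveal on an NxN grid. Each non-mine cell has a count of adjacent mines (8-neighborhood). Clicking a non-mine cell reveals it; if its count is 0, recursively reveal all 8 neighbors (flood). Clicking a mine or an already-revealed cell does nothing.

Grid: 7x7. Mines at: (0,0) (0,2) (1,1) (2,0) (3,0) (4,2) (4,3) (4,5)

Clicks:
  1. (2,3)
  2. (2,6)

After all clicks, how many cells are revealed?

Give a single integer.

Answer: 19

Derivation:
Click 1 (2,3) count=0: revealed 19 new [(0,3) (0,4) (0,5) (0,6) (1,2) (1,3) (1,4) (1,5) (1,6) (2,2) (2,3) (2,4) (2,5) (2,6) (3,2) (3,3) (3,4) (3,5) (3,6)] -> total=19
Click 2 (2,6) count=0: revealed 0 new [(none)] -> total=19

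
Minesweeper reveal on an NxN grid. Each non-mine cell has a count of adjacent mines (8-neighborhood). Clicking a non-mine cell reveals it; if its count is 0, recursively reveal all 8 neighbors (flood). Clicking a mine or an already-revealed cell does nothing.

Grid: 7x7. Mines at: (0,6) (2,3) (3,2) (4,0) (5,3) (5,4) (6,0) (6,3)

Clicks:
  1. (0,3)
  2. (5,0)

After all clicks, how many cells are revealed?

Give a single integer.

Click 1 (0,3) count=0: revealed 17 new [(0,0) (0,1) (0,2) (0,3) (0,4) (0,5) (1,0) (1,1) (1,2) (1,3) (1,4) (1,5) (2,0) (2,1) (2,2) (3,0) (3,1)] -> total=17
Click 2 (5,0) count=2: revealed 1 new [(5,0)] -> total=18

Answer: 18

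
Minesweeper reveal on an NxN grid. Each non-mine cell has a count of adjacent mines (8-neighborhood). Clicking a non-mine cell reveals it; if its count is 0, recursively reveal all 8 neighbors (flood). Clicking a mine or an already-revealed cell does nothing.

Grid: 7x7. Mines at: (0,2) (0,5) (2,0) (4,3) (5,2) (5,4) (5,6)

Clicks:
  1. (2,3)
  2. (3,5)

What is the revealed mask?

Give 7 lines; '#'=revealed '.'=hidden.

Click 1 (2,3) count=0: revealed 21 new [(1,1) (1,2) (1,3) (1,4) (1,5) (1,6) (2,1) (2,2) (2,3) (2,4) (2,5) (2,6) (3,1) (3,2) (3,3) (3,4) (3,5) (3,6) (4,4) (4,5) (4,6)] -> total=21
Click 2 (3,5) count=0: revealed 0 new [(none)] -> total=21

Answer: .......
.######
.######
.######
....###
.......
.......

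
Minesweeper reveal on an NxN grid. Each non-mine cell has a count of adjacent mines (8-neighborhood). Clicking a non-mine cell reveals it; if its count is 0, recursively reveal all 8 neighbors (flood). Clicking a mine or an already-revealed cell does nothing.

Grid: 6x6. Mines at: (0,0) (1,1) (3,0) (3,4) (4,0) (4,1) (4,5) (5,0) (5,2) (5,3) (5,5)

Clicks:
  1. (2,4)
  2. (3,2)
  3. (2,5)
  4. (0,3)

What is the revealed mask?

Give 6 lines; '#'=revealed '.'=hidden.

Answer: ..####
..####
..####
..#...
......
......

Derivation:
Click 1 (2,4) count=1: revealed 1 new [(2,4)] -> total=1
Click 2 (3,2) count=1: revealed 1 new [(3,2)] -> total=2
Click 3 (2,5) count=1: revealed 1 new [(2,5)] -> total=3
Click 4 (0,3) count=0: revealed 10 new [(0,2) (0,3) (0,4) (0,5) (1,2) (1,3) (1,4) (1,5) (2,2) (2,3)] -> total=13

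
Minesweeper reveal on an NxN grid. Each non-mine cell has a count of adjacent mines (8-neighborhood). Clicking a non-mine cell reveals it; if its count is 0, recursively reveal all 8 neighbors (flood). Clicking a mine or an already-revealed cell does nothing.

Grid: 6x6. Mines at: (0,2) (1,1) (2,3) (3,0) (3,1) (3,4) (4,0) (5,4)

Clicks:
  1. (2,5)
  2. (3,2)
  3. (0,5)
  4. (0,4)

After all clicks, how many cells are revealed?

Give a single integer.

Click 1 (2,5) count=1: revealed 1 new [(2,5)] -> total=1
Click 2 (3,2) count=2: revealed 1 new [(3,2)] -> total=2
Click 3 (0,5) count=0: revealed 7 new [(0,3) (0,4) (0,5) (1,3) (1,4) (1,5) (2,4)] -> total=9
Click 4 (0,4) count=0: revealed 0 new [(none)] -> total=9

Answer: 9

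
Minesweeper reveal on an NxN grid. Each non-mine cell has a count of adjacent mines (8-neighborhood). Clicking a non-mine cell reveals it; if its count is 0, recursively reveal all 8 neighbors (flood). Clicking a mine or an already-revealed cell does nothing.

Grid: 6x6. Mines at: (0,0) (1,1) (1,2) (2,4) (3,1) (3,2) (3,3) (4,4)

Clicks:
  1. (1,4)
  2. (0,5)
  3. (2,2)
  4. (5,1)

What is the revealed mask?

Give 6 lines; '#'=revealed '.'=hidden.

Answer: ...###
...###
..#...
......
####..
####..

Derivation:
Click 1 (1,4) count=1: revealed 1 new [(1,4)] -> total=1
Click 2 (0,5) count=0: revealed 5 new [(0,3) (0,4) (0,5) (1,3) (1,5)] -> total=6
Click 3 (2,2) count=5: revealed 1 new [(2,2)] -> total=7
Click 4 (5,1) count=0: revealed 8 new [(4,0) (4,1) (4,2) (4,3) (5,0) (5,1) (5,2) (5,3)] -> total=15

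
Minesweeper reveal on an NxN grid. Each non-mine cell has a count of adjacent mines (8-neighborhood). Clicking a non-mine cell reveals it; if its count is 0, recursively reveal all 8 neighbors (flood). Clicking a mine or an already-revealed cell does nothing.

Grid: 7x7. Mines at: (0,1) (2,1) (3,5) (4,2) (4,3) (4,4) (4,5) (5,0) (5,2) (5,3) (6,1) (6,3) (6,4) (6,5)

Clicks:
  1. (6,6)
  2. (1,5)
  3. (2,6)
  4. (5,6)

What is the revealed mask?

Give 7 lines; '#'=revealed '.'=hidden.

Answer: ..#####
..#####
..#####
..###..
.......
......#
......#

Derivation:
Click 1 (6,6) count=1: revealed 1 new [(6,6)] -> total=1
Click 2 (1,5) count=0: revealed 18 new [(0,2) (0,3) (0,4) (0,5) (0,6) (1,2) (1,3) (1,4) (1,5) (1,6) (2,2) (2,3) (2,4) (2,5) (2,6) (3,2) (3,3) (3,4)] -> total=19
Click 3 (2,6) count=1: revealed 0 new [(none)] -> total=19
Click 4 (5,6) count=2: revealed 1 new [(5,6)] -> total=20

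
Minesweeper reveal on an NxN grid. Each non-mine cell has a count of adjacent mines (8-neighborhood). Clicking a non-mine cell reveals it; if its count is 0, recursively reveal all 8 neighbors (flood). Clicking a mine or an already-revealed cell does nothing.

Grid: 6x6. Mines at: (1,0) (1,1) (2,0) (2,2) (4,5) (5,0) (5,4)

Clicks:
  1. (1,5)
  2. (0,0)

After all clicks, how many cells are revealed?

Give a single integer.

Click 1 (1,5) count=0: revealed 14 new [(0,2) (0,3) (0,4) (0,5) (1,2) (1,3) (1,4) (1,5) (2,3) (2,4) (2,5) (3,3) (3,4) (3,5)] -> total=14
Click 2 (0,0) count=2: revealed 1 new [(0,0)] -> total=15

Answer: 15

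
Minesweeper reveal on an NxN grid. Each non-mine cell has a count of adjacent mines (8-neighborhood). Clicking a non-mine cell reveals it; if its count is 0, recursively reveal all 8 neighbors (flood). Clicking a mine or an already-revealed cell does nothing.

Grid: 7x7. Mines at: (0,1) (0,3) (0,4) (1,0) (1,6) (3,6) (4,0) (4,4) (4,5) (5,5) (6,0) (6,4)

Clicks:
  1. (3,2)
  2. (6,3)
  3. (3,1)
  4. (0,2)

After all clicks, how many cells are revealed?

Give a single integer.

Click 1 (3,2) count=0: revealed 24 new [(1,1) (1,2) (1,3) (1,4) (1,5) (2,1) (2,2) (2,3) (2,4) (2,5) (3,1) (3,2) (3,3) (3,4) (3,5) (4,1) (4,2) (4,3) (5,1) (5,2) (5,3) (6,1) (6,2) (6,3)] -> total=24
Click 2 (6,3) count=1: revealed 0 new [(none)] -> total=24
Click 3 (3,1) count=1: revealed 0 new [(none)] -> total=24
Click 4 (0,2) count=2: revealed 1 new [(0,2)] -> total=25

Answer: 25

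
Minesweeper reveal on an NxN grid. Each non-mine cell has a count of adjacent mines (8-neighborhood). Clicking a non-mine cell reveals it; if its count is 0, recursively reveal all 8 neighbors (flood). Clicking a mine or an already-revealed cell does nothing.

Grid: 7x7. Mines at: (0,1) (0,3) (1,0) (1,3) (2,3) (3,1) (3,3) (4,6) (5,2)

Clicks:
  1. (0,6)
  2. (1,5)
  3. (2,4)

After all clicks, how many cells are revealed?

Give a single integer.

Answer: 12

Derivation:
Click 1 (0,6) count=0: revealed 12 new [(0,4) (0,5) (0,6) (1,4) (1,5) (1,6) (2,4) (2,5) (2,6) (3,4) (3,5) (3,6)] -> total=12
Click 2 (1,5) count=0: revealed 0 new [(none)] -> total=12
Click 3 (2,4) count=3: revealed 0 new [(none)] -> total=12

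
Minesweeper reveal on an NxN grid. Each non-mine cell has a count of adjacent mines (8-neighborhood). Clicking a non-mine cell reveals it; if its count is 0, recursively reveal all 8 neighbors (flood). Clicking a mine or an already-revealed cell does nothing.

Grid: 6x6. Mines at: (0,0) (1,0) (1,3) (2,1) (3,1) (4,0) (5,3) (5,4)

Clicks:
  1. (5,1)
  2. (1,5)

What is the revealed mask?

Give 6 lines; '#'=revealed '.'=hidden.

Click 1 (5,1) count=1: revealed 1 new [(5,1)] -> total=1
Click 2 (1,5) count=0: revealed 16 new [(0,4) (0,5) (1,4) (1,5) (2,2) (2,3) (2,4) (2,5) (3,2) (3,3) (3,4) (3,5) (4,2) (4,3) (4,4) (4,5)] -> total=17

Answer: ....##
....##
..####
..####
..####
.#....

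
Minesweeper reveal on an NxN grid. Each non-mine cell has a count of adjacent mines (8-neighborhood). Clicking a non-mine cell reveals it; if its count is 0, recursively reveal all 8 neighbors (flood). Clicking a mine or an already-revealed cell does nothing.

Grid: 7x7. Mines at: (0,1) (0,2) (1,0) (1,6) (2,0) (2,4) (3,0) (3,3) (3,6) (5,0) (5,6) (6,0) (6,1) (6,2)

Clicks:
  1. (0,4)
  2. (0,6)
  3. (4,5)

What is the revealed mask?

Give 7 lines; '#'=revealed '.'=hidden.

Click 1 (0,4) count=0: revealed 6 new [(0,3) (0,4) (0,5) (1,3) (1,4) (1,5)] -> total=6
Click 2 (0,6) count=1: revealed 1 new [(0,6)] -> total=7
Click 3 (4,5) count=2: revealed 1 new [(4,5)] -> total=8

Answer: ...####
...###.
.......
.......
.....#.
.......
.......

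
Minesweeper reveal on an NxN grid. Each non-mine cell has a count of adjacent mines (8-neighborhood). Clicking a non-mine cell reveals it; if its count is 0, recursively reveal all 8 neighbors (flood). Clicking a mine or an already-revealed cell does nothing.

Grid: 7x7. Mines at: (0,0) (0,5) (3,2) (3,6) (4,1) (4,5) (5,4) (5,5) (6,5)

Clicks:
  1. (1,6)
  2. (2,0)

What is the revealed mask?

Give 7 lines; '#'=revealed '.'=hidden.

Answer: .......
##....#
##.....
##.....
.......
.......
.......

Derivation:
Click 1 (1,6) count=1: revealed 1 new [(1,6)] -> total=1
Click 2 (2,0) count=0: revealed 6 new [(1,0) (1,1) (2,0) (2,1) (3,0) (3,1)] -> total=7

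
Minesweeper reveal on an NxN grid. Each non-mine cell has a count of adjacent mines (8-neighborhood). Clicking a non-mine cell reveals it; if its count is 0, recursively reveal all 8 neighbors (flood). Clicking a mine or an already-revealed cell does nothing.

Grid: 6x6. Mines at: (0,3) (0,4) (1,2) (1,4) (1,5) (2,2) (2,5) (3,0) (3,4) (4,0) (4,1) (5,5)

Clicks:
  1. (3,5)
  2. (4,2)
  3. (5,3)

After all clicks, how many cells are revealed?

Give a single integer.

Answer: 7

Derivation:
Click 1 (3,5) count=2: revealed 1 new [(3,5)] -> total=1
Click 2 (4,2) count=1: revealed 1 new [(4,2)] -> total=2
Click 3 (5,3) count=0: revealed 5 new [(4,3) (4,4) (5,2) (5,3) (5,4)] -> total=7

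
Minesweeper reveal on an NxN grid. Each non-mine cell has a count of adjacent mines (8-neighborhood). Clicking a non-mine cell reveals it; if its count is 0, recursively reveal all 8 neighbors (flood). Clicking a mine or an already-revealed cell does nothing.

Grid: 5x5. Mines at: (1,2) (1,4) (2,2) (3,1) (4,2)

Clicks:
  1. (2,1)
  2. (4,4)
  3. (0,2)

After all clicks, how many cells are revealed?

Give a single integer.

Answer: 8

Derivation:
Click 1 (2,1) count=3: revealed 1 new [(2,1)] -> total=1
Click 2 (4,4) count=0: revealed 6 new [(2,3) (2,4) (3,3) (3,4) (4,3) (4,4)] -> total=7
Click 3 (0,2) count=1: revealed 1 new [(0,2)] -> total=8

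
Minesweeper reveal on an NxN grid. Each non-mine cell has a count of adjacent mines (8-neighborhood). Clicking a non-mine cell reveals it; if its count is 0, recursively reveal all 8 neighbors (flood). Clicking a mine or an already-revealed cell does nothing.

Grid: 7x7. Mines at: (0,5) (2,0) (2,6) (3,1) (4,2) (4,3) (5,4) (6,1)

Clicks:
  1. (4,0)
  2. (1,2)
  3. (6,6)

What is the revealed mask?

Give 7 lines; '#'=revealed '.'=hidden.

Answer: #####..
######.
.#####.
..#####
#....##
.....##
.....##

Derivation:
Click 1 (4,0) count=1: revealed 1 new [(4,0)] -> total=1
Click 2 (1,2) count=0: revealed 20 new [(0,0) (0,1) (0,2) (0,3) (0,4) (1,0) (1,1) (1,2) (1,3) (1,4) (1,5) (2,1) (2,2) (2,3) (2,4) (2,5) (3,2) (3,3) (3,4) (3,5)] -> total=21
Click 3 (6,6) count=0: revealed 7 new [(3,6) (4,5) (4,6) (5,5) (5,6) (6,5) (6,6)] -> total=28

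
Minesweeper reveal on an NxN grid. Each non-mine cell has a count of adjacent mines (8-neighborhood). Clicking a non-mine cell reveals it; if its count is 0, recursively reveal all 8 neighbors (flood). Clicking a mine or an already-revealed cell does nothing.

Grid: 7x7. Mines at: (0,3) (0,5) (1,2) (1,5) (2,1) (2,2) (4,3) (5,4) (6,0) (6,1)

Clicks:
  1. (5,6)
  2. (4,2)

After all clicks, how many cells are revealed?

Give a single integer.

Click 1 (5,6) count=0: revealed 13 new [(2,4) (2,5) (2,6) (3,4) (3,5) (3,6) (4,4) (4,5) (4,6) (5,5) (5,6) (6,5) (6,6)] -> total=13
Click 2 (4,2) count=1: revealed 1 new [(4,2)] -> total=14

Answer: 14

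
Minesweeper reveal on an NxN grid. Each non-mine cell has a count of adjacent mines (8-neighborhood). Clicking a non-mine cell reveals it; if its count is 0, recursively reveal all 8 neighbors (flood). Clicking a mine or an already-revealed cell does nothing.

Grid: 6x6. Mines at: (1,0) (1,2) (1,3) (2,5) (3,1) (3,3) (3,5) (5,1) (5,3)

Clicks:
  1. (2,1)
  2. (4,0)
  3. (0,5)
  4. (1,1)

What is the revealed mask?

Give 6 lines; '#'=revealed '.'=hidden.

Answer: ....##
.#..##
.#....
......
#.....
......

Derivation:
Click 1 (2,1) count=3: revealed 1 new [(2,1)] -> total=1
Click 2 (4,0) count=2: revealed 1 new [(4,0)] -> total=2
Click 3 (0,5) count=0: revealed 4 new [(0,4) (0,5) (1,4) (1,5)] -> total=6
Click 4 (1,1) count=2: revealed 1 new [(1,1)] -> total=7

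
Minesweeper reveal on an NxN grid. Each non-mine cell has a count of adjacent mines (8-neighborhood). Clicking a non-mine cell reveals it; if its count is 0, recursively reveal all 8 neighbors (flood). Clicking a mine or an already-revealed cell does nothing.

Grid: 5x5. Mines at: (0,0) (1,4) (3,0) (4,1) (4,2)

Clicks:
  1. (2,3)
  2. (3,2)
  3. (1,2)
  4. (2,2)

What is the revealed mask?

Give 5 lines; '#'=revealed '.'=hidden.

Answer: .###.
.###.
.###.
.###.
.....

Derivation:
Click 1 (2,3) count=1: revealed 1 new [(2,3)] -> total=1
Click 2 (3,2) count=2: revealed 1 new [(3,2)] -> total=2
Click 3 (1,2) count=0: revealed 10 new [(0,1) (0,2) (0,3) (1,1) (1,2) (1,3) (2,1) (2,2) (3,1) (3,3)] -> total=12
Click 4 (2,2) count=0: revealed 0 new [(none)] -> total=12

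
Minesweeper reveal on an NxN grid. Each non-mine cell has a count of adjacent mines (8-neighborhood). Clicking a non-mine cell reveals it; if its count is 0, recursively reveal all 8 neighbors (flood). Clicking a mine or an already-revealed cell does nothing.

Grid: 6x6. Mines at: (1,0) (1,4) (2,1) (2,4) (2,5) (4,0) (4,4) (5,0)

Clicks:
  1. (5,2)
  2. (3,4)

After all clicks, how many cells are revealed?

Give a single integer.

Answer: 10

Derivation:
Click 1 (5,2) count=0: revealed 9 new [(3,1) (3,2) (3,3) (4,1) (4,2) (4,3) (5,1) (5,2) (5,3)] -> total=9
Click 2 (3,4) count=3: revealed 1 new [(3,4)] -> total=10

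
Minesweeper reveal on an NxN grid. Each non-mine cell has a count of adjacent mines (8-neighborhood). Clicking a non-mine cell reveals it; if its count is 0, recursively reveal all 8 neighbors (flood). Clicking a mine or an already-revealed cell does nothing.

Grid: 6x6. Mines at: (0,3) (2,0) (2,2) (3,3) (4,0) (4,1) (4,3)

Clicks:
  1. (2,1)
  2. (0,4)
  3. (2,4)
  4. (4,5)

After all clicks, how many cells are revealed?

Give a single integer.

Answer: 13

Derivation:
Click 1 (2,1) count=2: revealed 1 new [(2,1)] -> total=1
Click 2 (0,4) count=1: revealed 1 new [(0,4)] -> total=2
Click 3 (2,4) count=1: revealed 1 new [(2,4)] -> total=3
Click 4 (4,5) count=0: revealed 10 new [(0,5) (1,4) (1,5) (2,5) (3,4) (3,5) (4,4) (4,5) (5,4) (5,5)] -> total=13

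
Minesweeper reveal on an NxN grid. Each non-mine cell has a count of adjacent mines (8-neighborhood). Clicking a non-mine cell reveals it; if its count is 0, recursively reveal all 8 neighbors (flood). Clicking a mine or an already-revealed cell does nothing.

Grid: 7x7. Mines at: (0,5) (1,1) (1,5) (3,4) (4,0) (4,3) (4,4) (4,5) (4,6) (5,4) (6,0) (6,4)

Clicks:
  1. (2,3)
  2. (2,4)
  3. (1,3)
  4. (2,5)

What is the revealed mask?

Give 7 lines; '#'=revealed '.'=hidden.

Answer: ..###..
..###..
..####.
.......
.......
.......
.......

Derivation:
Click 1 (2,3) count=1: revealed 1 new [(2,3)] -> total=1
Click 2 (2,4) count=2: revealed 1 new [(2,4)] -> total=2
Click 3 (1,3) count=0: revealed 7 new [(0,2) (0,3) (0,4) (1,2) (1,3) (1,4) (2,2)] -> total=9
Click 4 (2,5) count=2: revealed 1 new [(2,5)] -> total=10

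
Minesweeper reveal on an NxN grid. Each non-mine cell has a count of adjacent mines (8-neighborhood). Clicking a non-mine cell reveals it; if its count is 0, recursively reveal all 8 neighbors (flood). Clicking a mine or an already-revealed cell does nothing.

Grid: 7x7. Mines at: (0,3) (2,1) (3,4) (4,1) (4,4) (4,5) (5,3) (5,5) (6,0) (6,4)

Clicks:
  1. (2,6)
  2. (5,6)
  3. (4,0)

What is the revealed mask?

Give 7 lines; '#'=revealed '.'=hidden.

Click 1 (2,6) count=0: revealed 11 new [(0,4) (0,5) (0,6) (1,4) (1,5) (1,6) (2,4) (2,5) (2,6) (3,5) (3,6)] -> total=11
Click 2 (5,6) count=2: revealed 1 new [(5,6)] -> total=12
Click 3 (4,0) count=1: revealed 1 new [(4,0)] -> total=13

Answer: ....###
....###
....###
.....##
#......
......#
.......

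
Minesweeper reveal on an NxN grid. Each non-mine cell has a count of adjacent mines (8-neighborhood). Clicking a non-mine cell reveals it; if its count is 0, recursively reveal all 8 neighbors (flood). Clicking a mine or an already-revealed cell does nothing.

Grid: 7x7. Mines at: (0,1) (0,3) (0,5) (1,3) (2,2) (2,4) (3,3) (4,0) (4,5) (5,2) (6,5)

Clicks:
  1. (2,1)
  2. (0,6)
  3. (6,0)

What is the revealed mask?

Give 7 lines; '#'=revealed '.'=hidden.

Click 1 (2,1) count=1: revealed 1 new [(2,1)] -> total=1
Click 2 (0,6) count=1: revealed 1 new [(0,6)] -> total=2
Click 3 (6,0) count=0: revealed 4 new [(5,0) (5,1) (6,0) (6,1)] -> total=6

Answer: ......#
.......
.#.....
.......
.......
##.....
##.....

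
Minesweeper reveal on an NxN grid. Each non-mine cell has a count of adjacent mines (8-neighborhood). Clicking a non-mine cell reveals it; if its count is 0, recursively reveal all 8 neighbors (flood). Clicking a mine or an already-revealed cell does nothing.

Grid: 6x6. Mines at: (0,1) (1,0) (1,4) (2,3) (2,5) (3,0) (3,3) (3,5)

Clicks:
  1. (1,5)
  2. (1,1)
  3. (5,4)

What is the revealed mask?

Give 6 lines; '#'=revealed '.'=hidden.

Answer: ......
.#...#
......
......
######
######

Derivation:
Click 1 (1,5) count=2: revealed 1 new [(1,5)] -> total=1
Click 2 (1,1) count=2: revealed 1 new [(1,1)] -> total=2
Click 3 (5,4) count=0: revealed 12 new [(4,0) (4,1) (4,2) (4,3) (4,4) (4,5) (5,0) (5,1) (5,2) (5,3) (5,4) (5,5)] -> total=14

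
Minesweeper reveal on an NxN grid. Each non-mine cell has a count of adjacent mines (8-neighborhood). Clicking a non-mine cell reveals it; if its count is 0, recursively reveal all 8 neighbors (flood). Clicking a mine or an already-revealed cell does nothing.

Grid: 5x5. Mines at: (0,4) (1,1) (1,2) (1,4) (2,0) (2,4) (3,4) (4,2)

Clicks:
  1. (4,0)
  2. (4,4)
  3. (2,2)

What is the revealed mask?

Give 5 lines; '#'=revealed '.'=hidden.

Answer: .....
.....
..#..
##...
##..#

Derivation:
Click 1 (4,0) count=0: revealed 4 new [(3,0) (3,1) (4,0) (4,1)] -> total=4
Click 2 (4,4) count=1: revealed 1 new [(4,4)] -> total=5
Click 3 (2,2) count=2: revealed 1 new [(2,2)] -> total=6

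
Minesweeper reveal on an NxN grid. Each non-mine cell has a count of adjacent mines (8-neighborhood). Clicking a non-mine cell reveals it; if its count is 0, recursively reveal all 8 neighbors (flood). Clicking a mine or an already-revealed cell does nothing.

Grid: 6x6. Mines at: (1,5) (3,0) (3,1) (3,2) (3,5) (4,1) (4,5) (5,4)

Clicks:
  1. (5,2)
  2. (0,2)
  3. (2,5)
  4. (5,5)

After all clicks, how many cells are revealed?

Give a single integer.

Answer: 18

Derivation:
Click 1 (5,2) count=1: revealed 1 new [(5,2)] -> total=1
Click 2 (0,2) count=0: revealed 15 new [(0,0) (0,1) (0,2) (0,3) (0,4) (1,0) (1,1) (1,2) (1,3) (1,4) (2,0) (2,1) (2,2) (2,3) (2,4)] -> total=16
Click 3 (2,5) count=2: revealed 1 new [(2,5)] -> total=17
Click 4 (5,5) count=2: revealed 1 new [(5,5)] -> total=18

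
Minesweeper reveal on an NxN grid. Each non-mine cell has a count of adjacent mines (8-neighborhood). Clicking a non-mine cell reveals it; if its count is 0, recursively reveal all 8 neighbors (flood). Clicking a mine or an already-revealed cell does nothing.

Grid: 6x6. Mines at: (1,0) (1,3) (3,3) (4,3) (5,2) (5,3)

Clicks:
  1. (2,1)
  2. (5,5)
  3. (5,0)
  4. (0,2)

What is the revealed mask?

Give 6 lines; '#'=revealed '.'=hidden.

Click 1 (2,1) count=1: revealed 1 new [(2,1)] -> total=1
Click 2 (5,5) count=0: revealed 12 new [(0,4) (0,5) (1,4) (1,5) (2,4) (2,5) (3,4) (3,5) (4,4) (4,5) (5,4) (5,5)] -> total=13
Click 3 (5,0) count=0: revealed 10 new [(2,0) (2,2) (3,0) (3,1) (3,2) (4,0) (4,1) (4,2) (5,0) (5,1)] -> total=23
Click 4 (0,2) count=1: revealed 1 new [(0,2)] -> total=24

Answer: ..#.##
....##
###.##
###.##
###.##
##..##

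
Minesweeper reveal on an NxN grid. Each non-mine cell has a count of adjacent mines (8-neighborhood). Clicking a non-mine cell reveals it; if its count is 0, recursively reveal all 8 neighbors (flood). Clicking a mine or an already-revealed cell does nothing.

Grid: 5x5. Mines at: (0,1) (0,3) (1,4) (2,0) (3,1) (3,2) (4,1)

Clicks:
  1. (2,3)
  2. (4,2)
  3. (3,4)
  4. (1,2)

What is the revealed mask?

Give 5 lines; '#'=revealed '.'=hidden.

Click 1 (2,3) count=2: revealed 1 new [(2,3)] -> total=1
Click 2 (4,2) count=3: revealed 1 new [(4,2)] -> total=2
Click 3 (3,4) count=0: revealed 5 new [(2,4) (3,3) (3,4) (4,3) (4,4)] -> total=7
Click 4 (1,2) count=2: revealed 1 new [(1,2)] -> total=8

Answer: .....
..#..
...##
...##
..###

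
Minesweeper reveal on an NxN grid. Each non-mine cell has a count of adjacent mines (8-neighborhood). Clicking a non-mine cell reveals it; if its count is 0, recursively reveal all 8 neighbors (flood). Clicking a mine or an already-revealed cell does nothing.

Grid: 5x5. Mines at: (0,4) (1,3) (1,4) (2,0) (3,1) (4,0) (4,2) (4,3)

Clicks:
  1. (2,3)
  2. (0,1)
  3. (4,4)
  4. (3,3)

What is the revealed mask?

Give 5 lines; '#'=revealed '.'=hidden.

Click 1 (2,3) count=2: revealed 1 new [(2,3)] -> total=1
Click 2 (0,1) count=0: revealed 6 new [(0,0) (0,1) (0,2) (1,0) (1,1) (1,2)] -> total=7
Click 3 (4,4) count=1: revealed 1 new [(4,4)] -> total=8
Click 4 (3,3) count=2: revealed 1 new [(3,3)] -> total=9

Answer: ###..
###..
...#.
...#.
....#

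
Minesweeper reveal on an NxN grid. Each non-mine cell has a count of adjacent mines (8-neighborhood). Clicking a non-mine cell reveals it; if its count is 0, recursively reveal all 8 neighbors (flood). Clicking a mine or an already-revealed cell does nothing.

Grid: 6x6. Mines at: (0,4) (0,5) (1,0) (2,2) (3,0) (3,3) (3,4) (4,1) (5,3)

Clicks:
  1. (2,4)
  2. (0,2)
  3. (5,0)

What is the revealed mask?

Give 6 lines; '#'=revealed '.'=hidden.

Answer: .###..
.###..
....#.
......
......
#.....

Derivation:
Click 1 (2,4) count=2: revealed 1 new [(2,4)] -> total=1
Click 2 (0,2) count=0: revealed 6 new [(0,1) (0,2) (0,3) (1,1) (1,2) (1,3)] -> total=7
Click 3 (5,0) count=1: revealed 1 new [(5,0)] -> total=8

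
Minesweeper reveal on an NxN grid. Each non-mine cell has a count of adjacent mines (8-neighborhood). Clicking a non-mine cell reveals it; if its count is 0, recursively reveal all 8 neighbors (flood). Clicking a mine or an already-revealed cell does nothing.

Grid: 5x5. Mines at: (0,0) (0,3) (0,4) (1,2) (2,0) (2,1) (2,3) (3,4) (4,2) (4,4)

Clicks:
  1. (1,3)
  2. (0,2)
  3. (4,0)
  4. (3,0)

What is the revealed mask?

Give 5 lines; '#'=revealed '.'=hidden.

Answer: ..#..
...#.
.....
##...
##...

Derivation:
Click 1 (1,3) count=4: revealed 1 new [(1,3)] -> total=1
Click 2 (0,2) count=2: revealed 1 new [(0,2)] -> total=2
Click 3 (4,0) count=0: revealed 4 new [(3,0) (3,1) (4,0) (4,1)] -> total=6
Click 4 (3,0) count=2: revealed 0 new [(none)] -> total=6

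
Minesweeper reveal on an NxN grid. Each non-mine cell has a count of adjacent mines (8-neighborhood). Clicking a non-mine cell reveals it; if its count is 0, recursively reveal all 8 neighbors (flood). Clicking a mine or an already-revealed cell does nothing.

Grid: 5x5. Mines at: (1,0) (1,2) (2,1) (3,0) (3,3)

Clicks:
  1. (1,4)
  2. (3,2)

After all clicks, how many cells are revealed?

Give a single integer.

Click 1 (1,4) count=0: revealed 6 new [(0,3) (0,4) (1,3) (1,4) (2,3) (2,4)] -> total=6
Click 2 (3,2) count=2: revealed 1 new [(3,2)] -> total=7

Answer: 7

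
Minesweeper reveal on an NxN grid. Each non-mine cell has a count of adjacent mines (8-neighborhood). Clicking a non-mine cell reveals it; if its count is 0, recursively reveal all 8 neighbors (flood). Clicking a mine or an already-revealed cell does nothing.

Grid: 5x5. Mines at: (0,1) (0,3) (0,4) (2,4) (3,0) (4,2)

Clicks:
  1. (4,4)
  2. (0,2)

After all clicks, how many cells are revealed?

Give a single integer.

Answer: 5

Derivation:
Click 1 (4,4) count=0: revealed 4 new [(3,3) (3,4) (4,3) (4,4)] -> total=4
Click 2 (0,2) count=2: revealed 1 new [(0,2)] -> total=5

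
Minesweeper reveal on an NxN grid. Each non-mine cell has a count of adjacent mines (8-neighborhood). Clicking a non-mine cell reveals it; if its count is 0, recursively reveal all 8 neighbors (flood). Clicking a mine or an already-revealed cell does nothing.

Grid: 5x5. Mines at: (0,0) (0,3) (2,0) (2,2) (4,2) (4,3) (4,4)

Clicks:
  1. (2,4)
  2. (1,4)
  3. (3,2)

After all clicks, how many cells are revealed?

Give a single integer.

Click 1 (2,4) count=0: revealed 6 new [(1,3) (1,4) (2,3) (2,4) (3,3) (3,4)] -> total=6
Click 2 (1,4) count=1: revealed 0 new [(none)] -> total=6
Click 3 (3,2) count=3: revealed 1 new [(3,2)] -> total=7

Answer: 7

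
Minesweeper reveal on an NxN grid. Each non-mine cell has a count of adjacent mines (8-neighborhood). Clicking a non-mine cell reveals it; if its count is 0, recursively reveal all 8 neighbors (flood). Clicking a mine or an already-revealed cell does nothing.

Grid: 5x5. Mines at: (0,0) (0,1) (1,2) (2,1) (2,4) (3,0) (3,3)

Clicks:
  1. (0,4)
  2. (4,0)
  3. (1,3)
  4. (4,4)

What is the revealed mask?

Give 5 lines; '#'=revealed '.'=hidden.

Click 1 (0,4) count=0: revealed 4 new [(0,3) (0,4) (1,3) (1,4)] -> total=4
Click 2 (4,0) count=1: revealed 1 new [(4,0)] -> total=5
Click 3 (1,3) count=2: revealed 0 new [(none)] -> total=5
Click 4 (4,4) count=1: revealed 1 new [(4,4)] -> total=6

Answer: ...##
...##
.....
.....
#...#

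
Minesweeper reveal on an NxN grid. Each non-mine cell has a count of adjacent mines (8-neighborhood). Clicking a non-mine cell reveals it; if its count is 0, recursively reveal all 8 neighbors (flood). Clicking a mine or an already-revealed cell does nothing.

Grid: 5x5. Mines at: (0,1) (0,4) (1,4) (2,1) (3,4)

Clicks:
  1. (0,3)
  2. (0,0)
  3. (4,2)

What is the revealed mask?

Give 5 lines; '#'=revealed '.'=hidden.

Answer: #..#.
.....
.....
####.
####.

Derivation:
Click 1 (0,3) count=2: revealed 1 new [(0,3)] -> total=1
Click 2 (0,0) count=1: revealed 1 new [(0,0)] -> total=2
Click 3 (4,2) count=0: revealed 8 new [(3,0) (3,1) (3,2) (3,3) (4,0) (4,1) (4,2) (4,3)] -> total=10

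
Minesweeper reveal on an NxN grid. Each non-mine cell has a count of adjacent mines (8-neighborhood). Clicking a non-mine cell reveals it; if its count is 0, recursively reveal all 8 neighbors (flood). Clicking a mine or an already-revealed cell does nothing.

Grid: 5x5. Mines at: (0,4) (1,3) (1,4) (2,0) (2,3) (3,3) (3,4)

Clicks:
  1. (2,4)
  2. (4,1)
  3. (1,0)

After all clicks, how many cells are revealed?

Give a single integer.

Answer: 8

Derivation:
Click 1 (2,4) count=5: revealed 1 new [(2,4)] -> total=1
Click 2 (4,1) count=0: revealed 6 new [(3,0) (3,1) (3,2) (4,0) (4,1) (4,2)] -> total=7
Click 3 (1,0) count=1: revealed 1 new [(1,0)] -> total=8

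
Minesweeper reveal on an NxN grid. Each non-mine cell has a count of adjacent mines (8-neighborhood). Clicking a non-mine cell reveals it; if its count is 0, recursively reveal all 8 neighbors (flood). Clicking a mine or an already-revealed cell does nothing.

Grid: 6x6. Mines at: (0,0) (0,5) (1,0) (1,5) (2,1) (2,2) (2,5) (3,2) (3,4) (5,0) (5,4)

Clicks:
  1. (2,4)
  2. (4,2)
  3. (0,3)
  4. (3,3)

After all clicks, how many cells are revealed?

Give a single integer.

Click 1 (2,4) count=3: revealed 1 new [(2,4)] -> total=1
Click 2 (4,2) count=1: revealed 1 new [(4,2)] -> total=2
Click 3 (0,3) count=0: revealed 8 new [(0,1) (0,2) (0,3) (0,4) (1,1) (1,2) (1,3) (1,4)] -> total=10
Click 4 (3,3) count=3: revealed 1 new [(3,3)] -> total=11

Answer: 11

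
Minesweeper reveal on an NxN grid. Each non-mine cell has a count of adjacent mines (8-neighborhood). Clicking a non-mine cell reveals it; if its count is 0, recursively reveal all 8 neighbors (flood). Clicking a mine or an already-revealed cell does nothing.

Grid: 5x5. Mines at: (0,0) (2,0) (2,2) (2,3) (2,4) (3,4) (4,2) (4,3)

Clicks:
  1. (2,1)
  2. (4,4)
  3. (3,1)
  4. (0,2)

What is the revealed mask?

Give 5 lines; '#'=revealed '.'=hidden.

Click 1 (2,1) count=2: revealed 1 new [(2,1)] -> total=1
Click 2 (4,4) count=2: revealed 1 new [(4,4)] -> total=2
Click 3 (3,1) count=3: revealed 1 new [(3,1)] -> total=3
Click 4 (0,2) count=0: revealed 8 new [(0,1) (0,2) (0,3) (0,4) (1,1) (1,2) (1,3) (1,4)] -> total=11

Answer: .####
.####
.#...
.#...
....#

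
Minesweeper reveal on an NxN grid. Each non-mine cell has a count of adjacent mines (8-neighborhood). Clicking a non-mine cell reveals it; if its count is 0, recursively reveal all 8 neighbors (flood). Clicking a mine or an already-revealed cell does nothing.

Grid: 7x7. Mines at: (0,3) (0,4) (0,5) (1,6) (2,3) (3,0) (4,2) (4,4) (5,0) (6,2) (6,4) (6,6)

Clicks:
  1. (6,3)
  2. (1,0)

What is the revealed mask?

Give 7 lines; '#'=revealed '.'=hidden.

Click 1 (6,3) count=2: revealed 1 new [(6,3)] -> total=1
Click 2 (1,0) count=0: revealed 9 new [(0,0) (0,1) (0,2) (1,0) (1,1) (1,2) (2,0) (2,1) (2,2)] -> total=10

Answer: ###....
###....
###....
.......
.......
.......
...#...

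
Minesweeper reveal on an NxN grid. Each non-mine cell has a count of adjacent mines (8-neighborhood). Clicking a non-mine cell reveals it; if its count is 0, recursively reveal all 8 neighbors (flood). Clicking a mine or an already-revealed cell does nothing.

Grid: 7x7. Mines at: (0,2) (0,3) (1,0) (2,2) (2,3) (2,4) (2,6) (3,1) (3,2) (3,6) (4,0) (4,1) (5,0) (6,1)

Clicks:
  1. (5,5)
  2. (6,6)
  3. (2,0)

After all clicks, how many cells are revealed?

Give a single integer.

Click 1 (5,5) count=0: revealed 18 new [(3,3) (3,4) (3,5) (4,2) (4,3) (4,4) (4,5) (4,6) (5,2) (5,3) (5,4) (5,5) (5,6) (6,2) (6,3) (6,4) (6,5) (6,6)] -> total=18
Click 2 (6,6) count=0: revealed 0 new [(none)] -> total=18
Click 3 (2,0) count=2: revealed 1 new [(2,0)] -> total=19

Answer: 19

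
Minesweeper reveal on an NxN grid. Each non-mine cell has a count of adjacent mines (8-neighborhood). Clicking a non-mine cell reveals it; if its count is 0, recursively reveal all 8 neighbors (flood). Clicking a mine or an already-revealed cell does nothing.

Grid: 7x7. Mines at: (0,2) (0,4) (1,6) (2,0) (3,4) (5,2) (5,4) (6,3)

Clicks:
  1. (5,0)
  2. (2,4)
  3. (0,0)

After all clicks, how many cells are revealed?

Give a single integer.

Answer: 13

Derivation:
Click 1 (5,0) count=0: revealed 8 new [(3,0) (3,1) (4,0) (4,1) (5,0) (5,1) (6,0) (6,1)] -> total=8
Click 2 (2,4) count=1: revealed 1 new [(2,4)] -> total=9
Click 3 (0,0) count=0: revealed 4 new [(0,0) (0,1) (1,0) (1,1)] -> total=13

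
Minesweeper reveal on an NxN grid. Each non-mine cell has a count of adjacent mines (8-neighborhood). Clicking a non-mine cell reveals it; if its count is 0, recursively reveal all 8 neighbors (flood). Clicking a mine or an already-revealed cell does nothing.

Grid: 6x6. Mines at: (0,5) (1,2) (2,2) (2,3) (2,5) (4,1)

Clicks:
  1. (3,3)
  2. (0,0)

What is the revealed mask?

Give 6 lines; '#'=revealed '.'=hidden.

Click 1 (3,3) count=2: revealed 1 new [(3,3)] -> total=1
Click 2 (0,0) count=0: revealed 8 new [(0,0) (0,1) (1,0) (1,1) (2,0) (2,1) (3,0) (3,1)] -> total=9

Answer: ##....
##....
##....
##.#..
......
......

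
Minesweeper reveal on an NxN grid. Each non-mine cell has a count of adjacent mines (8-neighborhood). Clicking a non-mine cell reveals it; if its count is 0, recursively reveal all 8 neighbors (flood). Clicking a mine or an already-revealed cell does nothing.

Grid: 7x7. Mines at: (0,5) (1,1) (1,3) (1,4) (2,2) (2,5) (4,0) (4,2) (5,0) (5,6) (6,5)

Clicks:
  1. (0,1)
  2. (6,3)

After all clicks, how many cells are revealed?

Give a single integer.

Click 1 (0,1) count=1: revealed 1 new [(0,1)] -> total=1
Click 2 (6,3) count=0: revealed 8 new [(5,1) (5,2) (5,3) (5,4) (6,1) (6,2) (6,3) (6,4)] -> total=9

Answer: 9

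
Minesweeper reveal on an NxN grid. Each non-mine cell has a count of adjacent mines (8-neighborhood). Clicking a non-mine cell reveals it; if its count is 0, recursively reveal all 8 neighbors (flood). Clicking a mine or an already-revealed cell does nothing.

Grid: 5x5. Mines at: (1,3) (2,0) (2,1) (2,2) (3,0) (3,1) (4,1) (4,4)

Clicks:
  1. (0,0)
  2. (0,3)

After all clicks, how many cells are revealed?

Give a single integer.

Click 1 (0,0) count=0: revealed 6 new [(0,0) (0,1) (0,2) (1,0) (1,1) (1,2)] -> total=6
Click 2 (0,3) count=1: revealed 1 new [(0,3)] -> total=7

Answer: 7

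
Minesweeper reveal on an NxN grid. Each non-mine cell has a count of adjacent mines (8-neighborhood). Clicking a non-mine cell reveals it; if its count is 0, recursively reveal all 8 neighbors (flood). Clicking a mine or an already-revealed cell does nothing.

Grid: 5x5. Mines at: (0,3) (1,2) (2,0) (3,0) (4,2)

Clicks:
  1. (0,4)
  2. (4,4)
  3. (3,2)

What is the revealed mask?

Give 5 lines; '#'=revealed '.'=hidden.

Answer: ....#
...##
...##
..###
...##

Derivation:
Click 1 (0,4) count=1: revealed 1 new [(0,4)] -> total=1
Click 2 (4,4) count=0: revealed 8 new [(1,3) (1,4) (2,3) (2,4) (3,3) (3,4) (4,3) (4,4)] -> total=9
Click 3 (3,2) count=1: revealed 1 new [(3,2)] -> total=10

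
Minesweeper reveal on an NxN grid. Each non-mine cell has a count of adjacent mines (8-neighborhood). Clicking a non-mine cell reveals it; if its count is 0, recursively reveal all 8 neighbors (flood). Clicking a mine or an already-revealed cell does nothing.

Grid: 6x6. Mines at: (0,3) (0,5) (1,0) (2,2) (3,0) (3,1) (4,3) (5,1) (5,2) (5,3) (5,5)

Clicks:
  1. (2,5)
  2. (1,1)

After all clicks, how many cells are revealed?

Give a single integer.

Click 1 (2,5) count=0: revealed 11 new [(1,3) (1,4) (1,5) (2,3) (2,4) (2,5) (3,3) (3,4) (3,5) (4,4) (4,5)] -> total=11
Click 2 (1,1) count=2: revealed 1 new [(1,1)] -> total=12

Answer: 12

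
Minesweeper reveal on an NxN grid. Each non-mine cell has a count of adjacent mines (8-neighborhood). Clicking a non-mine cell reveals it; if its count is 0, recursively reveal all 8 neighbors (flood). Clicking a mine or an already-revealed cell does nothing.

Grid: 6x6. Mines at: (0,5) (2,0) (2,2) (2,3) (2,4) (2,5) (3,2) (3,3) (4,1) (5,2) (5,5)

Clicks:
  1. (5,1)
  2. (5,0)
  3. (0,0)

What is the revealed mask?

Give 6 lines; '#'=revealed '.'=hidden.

Click 1 (5,1) count=2: revealed 1 new [(5,1)] -> total=1
Click 2 (5,0) count=1: revealed 1 new [(5,0)] -> total=2
Click 3 (0,0) count=0: revealed 10 new [(0,0) (0,1) (0,2) (0,3) (0,4) (1,0) (1,1) (1,2) (1,3) (1,4)] -> total=12

Answer: #####.
#####.
......
......
......
##....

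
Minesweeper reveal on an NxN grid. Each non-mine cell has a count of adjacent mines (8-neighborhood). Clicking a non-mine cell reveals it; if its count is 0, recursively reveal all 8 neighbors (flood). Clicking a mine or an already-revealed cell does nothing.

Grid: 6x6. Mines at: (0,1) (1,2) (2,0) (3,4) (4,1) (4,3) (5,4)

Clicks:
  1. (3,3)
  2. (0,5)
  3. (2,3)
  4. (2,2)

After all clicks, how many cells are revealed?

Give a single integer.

Answer: 11

Derivation:
Click 1 (3,3) count=2: revealed 1 new [(3,3)] -> total=1
Click 2 (0,5) count=0: revealed 9 new [(0,3) (0,4) (0,5) (1,3) (1,4) (1,5) (2,3) (2,4) (2,5)] -> total=10
Click 3 (2,3) count=2: revealed 0 new [(none)] -> total=10
Click 4 (2,2) count=1: revealed 1 new [(2,2)] -> total=11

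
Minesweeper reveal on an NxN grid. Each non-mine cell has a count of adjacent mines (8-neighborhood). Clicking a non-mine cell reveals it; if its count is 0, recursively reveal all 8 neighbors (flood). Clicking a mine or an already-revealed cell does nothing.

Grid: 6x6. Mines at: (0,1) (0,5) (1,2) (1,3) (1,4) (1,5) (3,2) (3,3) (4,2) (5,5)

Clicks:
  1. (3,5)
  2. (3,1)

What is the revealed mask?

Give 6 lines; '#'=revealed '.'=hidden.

Answer: ......
......
....##
.#..##
....##
......

Derivation:
Click 1 (3,5) count=0: revealed 6 new [(2,4) (2,5) (3,4) (3,5) (4,4) (4,5)] -> total=6
Click 2 (3,1) count=2: revealed 1 new [(3,1)] -> total=7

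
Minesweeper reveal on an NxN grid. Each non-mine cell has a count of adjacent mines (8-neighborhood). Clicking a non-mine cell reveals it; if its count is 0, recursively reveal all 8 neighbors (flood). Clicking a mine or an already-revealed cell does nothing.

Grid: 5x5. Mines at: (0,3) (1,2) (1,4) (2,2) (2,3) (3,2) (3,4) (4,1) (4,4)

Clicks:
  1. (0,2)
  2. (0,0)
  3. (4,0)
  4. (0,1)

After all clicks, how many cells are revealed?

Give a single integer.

Answer: 10

Derivation:
Click 1 (0,2) count=2: revealed 1 new [(0,2)] -> total=1
Click 2 (0,0) count=0: revealed 8 new [(0,0) (0,1) (1,0) (1,1) (2,0) (2,1) (3,0) (3,1)] -> total=9
Click 3 (4,0) count=1: revealed 1 new [(4,0)] -> total=10
Click 4 (0,1) count=1: revealed 0 new [(none)] -> total=10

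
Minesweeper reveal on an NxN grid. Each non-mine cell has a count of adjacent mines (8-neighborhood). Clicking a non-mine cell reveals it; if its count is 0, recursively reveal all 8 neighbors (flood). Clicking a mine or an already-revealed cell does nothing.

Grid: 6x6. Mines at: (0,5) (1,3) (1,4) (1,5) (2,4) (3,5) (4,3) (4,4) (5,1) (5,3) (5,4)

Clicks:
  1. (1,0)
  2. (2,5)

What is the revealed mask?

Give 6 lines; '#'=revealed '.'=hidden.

Answer: ###...
###...
###..#
###...
###...
......

Derivation:
Click 1 (1,0) count=0: revealed 15 new [(0,0) (0,1) (0,2) (1,0) (1,1) (1,2) (2,0) (2,1) (2,2) (3,0) (3,1) (3,2) (4,0) (4,1) (4,2)] -> total=15
Click 2 (2,5) count=4: revealed 1 new [(2,5)] -> total=16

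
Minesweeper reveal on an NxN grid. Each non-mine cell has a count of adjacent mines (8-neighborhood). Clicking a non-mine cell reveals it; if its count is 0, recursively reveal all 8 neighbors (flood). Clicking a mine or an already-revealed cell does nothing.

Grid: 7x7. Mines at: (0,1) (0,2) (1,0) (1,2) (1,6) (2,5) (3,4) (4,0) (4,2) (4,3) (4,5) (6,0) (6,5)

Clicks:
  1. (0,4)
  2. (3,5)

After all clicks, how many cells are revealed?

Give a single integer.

Click 1 (0,4) count=0: revealed 6 new [(0,3) (0,4) (0,5) (1,3) (1,4) (1,5)] -> total=6
Click 2 (3,5) count=3: revealed 1 new [(3,5)] -> total=7

Answer: 7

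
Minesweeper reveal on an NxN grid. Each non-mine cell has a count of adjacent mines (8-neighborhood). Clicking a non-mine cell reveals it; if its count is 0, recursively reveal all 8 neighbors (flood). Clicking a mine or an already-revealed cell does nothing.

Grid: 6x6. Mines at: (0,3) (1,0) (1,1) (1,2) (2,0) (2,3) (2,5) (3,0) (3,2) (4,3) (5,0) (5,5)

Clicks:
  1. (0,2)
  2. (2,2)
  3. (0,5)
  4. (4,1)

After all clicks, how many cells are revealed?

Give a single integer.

Click 1 (0,2) count=3: revealed 1 new [(0,2)] -> total=1
Click 2 (2,2) count=4: revealed 1 new [(2,2)] -> total=2
Click 3 (0,5) count=0: revealed 4 new [(0,4) (0,5) (1,4) (1,5)] -> total=6
Click 4 (4,1) count=3: revealed 1 new [(4,1)] -> total=7

Answer: 7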